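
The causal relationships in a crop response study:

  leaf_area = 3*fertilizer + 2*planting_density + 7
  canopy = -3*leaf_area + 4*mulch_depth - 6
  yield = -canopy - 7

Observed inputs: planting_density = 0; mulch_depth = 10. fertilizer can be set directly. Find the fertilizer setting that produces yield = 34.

Substituting into the leaf_area equation gives leaf_area = 3*fertilizer + 7.
Substituting into the canopy equation gives canopy = -9*fertilizer + 13.
Substituting into the yield equation gives yield = 9*fertilizer - 20.
Solve 9*fertilizer - 20 = 34: fertilizer = (34 + 20) / 9 = 6.

fertilizer = 6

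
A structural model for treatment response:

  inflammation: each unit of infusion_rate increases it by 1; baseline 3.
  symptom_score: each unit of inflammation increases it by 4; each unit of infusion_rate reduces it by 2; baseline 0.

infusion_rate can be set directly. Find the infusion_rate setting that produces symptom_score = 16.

infusion_rate = 2

Substituting into the symptom_score equation gives symptom_score = 2*infusion_rate + 12.
Solve 2*infusion_rate + 12 = 16: infusion_rate = (16 - 12) / 2 = 2.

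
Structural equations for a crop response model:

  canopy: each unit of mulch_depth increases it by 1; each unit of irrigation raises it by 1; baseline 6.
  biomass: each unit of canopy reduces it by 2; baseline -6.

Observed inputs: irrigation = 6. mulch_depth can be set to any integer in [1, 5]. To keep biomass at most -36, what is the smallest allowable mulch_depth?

Substituting into the canopy equation gives canopy = mulch_depth + 12.
Substituting into the biomass equation gives biomass = -2*mulch_depth - 30.
Require -2*mulch_depth - 30 ≤ -36, so mulch_depth ≥ 3.
The smallest integer in [1, 5] satisfying this is 3.

mulch_depth = 3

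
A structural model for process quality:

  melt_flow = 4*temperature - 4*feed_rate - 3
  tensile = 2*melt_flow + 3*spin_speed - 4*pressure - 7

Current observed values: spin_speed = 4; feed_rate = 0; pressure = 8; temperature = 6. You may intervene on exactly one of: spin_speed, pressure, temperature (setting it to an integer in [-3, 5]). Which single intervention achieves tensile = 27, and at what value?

Intervening on spin_speed: tensile = 3*spin_speed + 3. Reaching 27 requires spin_speed = 8, outside [-3, 5].
Intervening on pressure: with other inputs at their observed values, tensile = -4*pressure + 47. Solving for 27 gives pressure = 5, within [-3, 5].
Intervening on temperature: tensile = 8*temperature - 33. Reaching 27 requires temperature = 15/2, not an integer.

set pressure = 5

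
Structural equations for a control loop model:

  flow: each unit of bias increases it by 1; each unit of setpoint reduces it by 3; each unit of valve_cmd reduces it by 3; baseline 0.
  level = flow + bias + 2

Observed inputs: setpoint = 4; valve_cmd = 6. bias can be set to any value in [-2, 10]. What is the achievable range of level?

Substituting into the flow equation gives flow = bias - 30.
Substituting into the level equation gives level = 2*bias - 28.
Linear in bias, so extremes are at the endpoints: bias = -2 gives level = -32; bias = 10 gives level = -8.

-32 to -8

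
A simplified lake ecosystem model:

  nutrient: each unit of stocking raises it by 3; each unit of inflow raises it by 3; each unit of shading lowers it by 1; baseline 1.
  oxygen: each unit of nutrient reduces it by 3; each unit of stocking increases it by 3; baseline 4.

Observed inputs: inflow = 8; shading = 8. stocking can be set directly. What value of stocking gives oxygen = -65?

stocking = 3

Substituting into the nutrient equation gives nutrient = 3*stocking + 17.
Substituting into the oxygen equation gives oxygen = -6*stocking - 47.
Solve -6*stocking - 47 = -65: stocking = (-65 + 47) / -6 = 3.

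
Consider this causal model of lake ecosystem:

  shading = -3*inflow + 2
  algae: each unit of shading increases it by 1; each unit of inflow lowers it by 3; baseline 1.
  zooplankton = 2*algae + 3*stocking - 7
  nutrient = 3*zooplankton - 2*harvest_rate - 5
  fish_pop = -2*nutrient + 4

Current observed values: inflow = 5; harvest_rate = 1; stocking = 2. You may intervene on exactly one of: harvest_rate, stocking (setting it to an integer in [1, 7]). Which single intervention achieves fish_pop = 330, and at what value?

set stocking = 3

Intervening on harvest_rate: fish_pop = 4*harvest_rate + 344. Reaching 330 requires harvest_rate = -7/2, not an integer.
Intervening on stocking: with other inputs at their observed values, fish_pop = -18*stocking + 384. Solving for 330 gives stocking = 3, within [1, 7].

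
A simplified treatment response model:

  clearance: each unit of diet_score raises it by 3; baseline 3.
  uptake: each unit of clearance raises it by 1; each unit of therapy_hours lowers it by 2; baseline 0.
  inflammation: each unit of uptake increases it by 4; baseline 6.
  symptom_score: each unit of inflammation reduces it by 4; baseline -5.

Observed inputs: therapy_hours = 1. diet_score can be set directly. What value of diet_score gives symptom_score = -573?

Substituting into the uptake equation gives uptake = 3*diet_score + 1.
Substituting into the inflammation equation gives inflammation = 12*diet_score + 10.
Substituting into the symptom_score equation gives symptom_score = -48*diet_score - 45.
Solve -48*diet_score - 45 = -573: diet_score = (-573 + 45) / -48 = 11.

diet_score = 11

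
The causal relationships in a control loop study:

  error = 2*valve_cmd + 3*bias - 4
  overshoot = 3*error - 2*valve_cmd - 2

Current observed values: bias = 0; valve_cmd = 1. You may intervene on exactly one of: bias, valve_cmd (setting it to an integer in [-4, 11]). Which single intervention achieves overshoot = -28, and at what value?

Intervening on bias: with other inputs at their observed values, overshoot = 9*bias - 10. Solving for -28 gives bias = -2, within [-4, 11].
Intervening on valve_cmd: overshoot = 4*valve_cmd - 14. Reaching -28 requires valve_cmd = -7/2, not an integer.

set bias = -2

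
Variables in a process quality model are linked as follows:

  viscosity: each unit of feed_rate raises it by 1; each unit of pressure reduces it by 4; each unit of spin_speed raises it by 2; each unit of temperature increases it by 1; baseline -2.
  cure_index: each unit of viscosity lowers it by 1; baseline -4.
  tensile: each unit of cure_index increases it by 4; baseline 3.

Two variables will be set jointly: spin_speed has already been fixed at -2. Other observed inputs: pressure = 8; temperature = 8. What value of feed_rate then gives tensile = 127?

feed_rate = -5

With spin_speed held at -2:
Substituting into the viscosity equation gives viscosity = feed_rate - 30.
Substituting into the cure_index equation gives cure_index = -feed_rate + 26.
Substituting into the tensile equation gives tensile = -4*feed_rate + 107.
Solve -4*feed_rate + 107 = 127: feed_rate = (127 - 107) / -4 = -5.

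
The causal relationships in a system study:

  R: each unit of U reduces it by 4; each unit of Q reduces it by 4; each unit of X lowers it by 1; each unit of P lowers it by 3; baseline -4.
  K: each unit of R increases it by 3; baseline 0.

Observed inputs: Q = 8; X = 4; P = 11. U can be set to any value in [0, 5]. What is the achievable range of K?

Substituting into the R equation gives R = -4*U - 73.
Substituting into the K equation gives K = -12*U - 219.
Linear in U, so extremes are at the endpoints: U = 0 gives K = -219; U = 5 gives K = -279.

-279 to -219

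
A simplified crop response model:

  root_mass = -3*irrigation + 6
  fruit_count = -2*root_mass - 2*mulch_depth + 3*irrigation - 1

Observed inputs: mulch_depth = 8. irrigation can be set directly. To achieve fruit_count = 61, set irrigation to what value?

irrigation = 10

Substituting into the fruit_count equation gives fruit_count = 9*irrigation - 29.
Solve 9*irrigation - 29 = 61: irrigation = (61 + 29) / 9 = 10.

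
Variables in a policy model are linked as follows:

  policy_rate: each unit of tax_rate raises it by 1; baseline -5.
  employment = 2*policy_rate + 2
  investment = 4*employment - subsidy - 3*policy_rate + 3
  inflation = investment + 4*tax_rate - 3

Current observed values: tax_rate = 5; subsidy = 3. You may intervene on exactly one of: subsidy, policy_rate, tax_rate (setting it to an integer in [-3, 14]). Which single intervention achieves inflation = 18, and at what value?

Intervening on subsidy: with other inputs at their observed values, inflation = -subsidy + 28. Solving for 18 gives subsidy = 10, within [-3, 14].
Intervening on policy_rate: inflation = 5*policy_rate + 25. Reaching 18 requires policy_rate = -7/5, not an integer.
Intervening on tax_rate: inflation = 9*tax_rate - 20. Reaching 18 requires tax_rate = 38/9, not an integer.

set subsidy = 10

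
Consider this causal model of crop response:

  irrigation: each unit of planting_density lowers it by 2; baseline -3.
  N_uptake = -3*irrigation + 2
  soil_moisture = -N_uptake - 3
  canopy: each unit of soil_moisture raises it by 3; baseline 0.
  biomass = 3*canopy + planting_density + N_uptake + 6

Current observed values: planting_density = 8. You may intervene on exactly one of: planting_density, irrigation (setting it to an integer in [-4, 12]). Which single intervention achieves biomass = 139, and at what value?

Intervening on planting_density: biomass = -47*planting_density - 109. Reaching 139 requires planting_density = -248/47, not an integer.
Intervening on irrigation: with other inputs at their observed values, biomass = 24*irrigation - 29. Solving for 139 gives irrigation = 7, within [-4, 12].

set irrigation = 7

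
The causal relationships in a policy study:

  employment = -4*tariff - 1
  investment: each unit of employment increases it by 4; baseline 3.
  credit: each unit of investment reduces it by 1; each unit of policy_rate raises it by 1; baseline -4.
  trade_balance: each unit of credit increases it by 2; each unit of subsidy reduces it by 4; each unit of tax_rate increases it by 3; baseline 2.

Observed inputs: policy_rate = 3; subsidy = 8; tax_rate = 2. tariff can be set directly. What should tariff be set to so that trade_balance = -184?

tariff = -5

Substituting into the investment equation gives investment = -16*tariff - 1.
So credit = 16*tariff.
trade_balance becomes 32*tariff - 24.
Solve 32*tariff - 24 = -184: tariff = (-184 + 24) / 32 = -5.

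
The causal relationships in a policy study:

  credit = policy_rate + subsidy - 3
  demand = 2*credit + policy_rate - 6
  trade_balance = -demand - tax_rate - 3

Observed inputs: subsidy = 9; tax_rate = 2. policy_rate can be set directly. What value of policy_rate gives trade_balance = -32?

policy_rate = 7

Substituting into the credit equation gives credit = policy_rate + 6.
demand becomes 3*policy_rate + 6.
Substituting into the trade_balance equation gives trade_balance = -3*policy_rate - 11.
Solve -3*policy_rate - 11 = -32: policy_rate = (-32 + 11) / -3 = 7.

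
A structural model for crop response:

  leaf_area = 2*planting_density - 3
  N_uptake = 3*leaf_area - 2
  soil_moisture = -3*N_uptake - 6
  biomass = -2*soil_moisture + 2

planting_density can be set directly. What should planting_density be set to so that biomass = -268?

planting_density = -6

Substituting into the N_uptake equation gives N_uptake = 6*planting_density - 11.
Substituting into the soil_moisture equation gives soil_moisture = -18*planting_density + 27.
Substituting into the biomass equation gives biomass = 36*planting_density - 52.
Solve 36*planting_density - 52 = -268: planting_density = (-268 + 52) / 36 = -6.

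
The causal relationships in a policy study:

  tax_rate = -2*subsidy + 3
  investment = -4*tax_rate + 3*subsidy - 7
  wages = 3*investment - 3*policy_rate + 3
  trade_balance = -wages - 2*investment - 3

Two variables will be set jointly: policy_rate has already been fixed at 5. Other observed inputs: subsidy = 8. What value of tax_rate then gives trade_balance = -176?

With policy_rate held at 5:
Intervening on tax_rate fixes its value directly, overriding its dependence on subsidy.
Substituting into the investment equation gives investment = -4*tax_rate + 17.
Substituting into the wages equation gives wages = -12*tax_rate + 39.
Substituting into the trade_balance equation gives trade_balance = 20*tax_rate - 76.
Solve 20*tax_rate - 76 = -176: tax_rate = (-176 + 76) / 20 = -5.

tax_rate = -5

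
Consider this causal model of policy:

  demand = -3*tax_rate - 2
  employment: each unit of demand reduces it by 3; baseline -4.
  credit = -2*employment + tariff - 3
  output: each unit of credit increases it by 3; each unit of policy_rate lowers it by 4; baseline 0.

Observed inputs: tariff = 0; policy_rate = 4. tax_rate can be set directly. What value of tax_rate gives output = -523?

tax_rate = 9

Substituting into the employment equation gives employment = 9*tax_rate + 2.
Substituting into the credit equation gives credit = -18*tax_rate - 7.
This gives output = -54*tax_rate - 37.
Solve -54*tax_rate - 37 = -523: tax_rate = (-523 + 37) / -54 = 9.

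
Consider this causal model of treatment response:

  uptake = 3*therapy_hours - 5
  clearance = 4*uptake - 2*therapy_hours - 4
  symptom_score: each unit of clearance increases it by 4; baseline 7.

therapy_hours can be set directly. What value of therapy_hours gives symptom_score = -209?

therapy_hours = -3

Substituting into the clearance equation gives clearance = 10*therapy_hours - 24.
So symptom_score = 40*therapy_hours - 89.
Solve 40*therapy_hours - 89 = -209: therapy_hours = (-209 + 89) / 40 = -3.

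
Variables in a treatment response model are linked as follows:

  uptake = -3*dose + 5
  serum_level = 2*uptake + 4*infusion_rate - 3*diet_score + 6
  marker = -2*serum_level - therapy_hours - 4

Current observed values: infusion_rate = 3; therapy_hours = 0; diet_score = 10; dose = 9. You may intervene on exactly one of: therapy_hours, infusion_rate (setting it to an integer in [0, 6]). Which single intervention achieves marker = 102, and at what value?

set therapy_hours = 6

Intervening on therapy_hours: with other inputs at their observed values, marker = -therapy_hours + 108. Solving for 102 gives therapy_hours = 6, within [0, 6].
Intervening on infusion_rate: marker = -8*infusion_rate + 132. Reaching 102 requires infusion_rate = 15/4, not an integer.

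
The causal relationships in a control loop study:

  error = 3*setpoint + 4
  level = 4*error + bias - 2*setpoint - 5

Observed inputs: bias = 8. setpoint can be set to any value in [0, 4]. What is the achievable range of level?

Substituting into the level equation gives level = 10*setpoint + 19.
Linear in setpoint, so extremes are at the endpoints: setpoint = 0 gives level = 19; setpoint = 4 gives level = 59.

19 to 59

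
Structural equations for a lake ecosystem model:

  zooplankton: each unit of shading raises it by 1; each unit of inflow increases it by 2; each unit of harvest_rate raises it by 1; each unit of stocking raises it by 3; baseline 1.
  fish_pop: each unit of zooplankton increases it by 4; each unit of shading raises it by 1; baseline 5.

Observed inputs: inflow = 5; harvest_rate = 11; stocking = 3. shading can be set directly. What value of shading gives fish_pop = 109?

shading = -4

Substituting into the zooplankton equation gives zooplankton = shading + 31.
fish_pop becomes 5*shading + 129.
Solve 5*shading + 129 = 109: shading = (109 - 129) / 5 = -4.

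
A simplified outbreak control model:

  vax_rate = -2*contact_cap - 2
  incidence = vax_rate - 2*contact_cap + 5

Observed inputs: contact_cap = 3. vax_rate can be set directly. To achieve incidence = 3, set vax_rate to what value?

vax_rate = 4

Intervening on vax_rate fixes its value directly, overriding its dependence on contact_cap.
Substituting into the incidence equation gives incidence = vax_rate - 1.
Solve vax_rate - 1 = 3: vax_rate = (3 + 1) / 1 = 4.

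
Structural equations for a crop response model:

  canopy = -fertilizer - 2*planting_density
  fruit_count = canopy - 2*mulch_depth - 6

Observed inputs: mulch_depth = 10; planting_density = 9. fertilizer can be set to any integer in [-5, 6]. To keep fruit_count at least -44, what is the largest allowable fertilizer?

Substituting into the canopy equation gives canopy = -fertilizer - 18.
fruit_count becomes -fertilizer - 44.
Require -fertilizer - 44 ≥ -44, so fertilizer ≤ 0.
The largest integer in [-5, 6] satisfying this is 0.

fertilizer = 0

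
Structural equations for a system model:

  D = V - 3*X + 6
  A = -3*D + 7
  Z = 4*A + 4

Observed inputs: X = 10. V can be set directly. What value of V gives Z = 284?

Substituting into the D equation gives D = V - 24.
So A = -3*V + 79.
Z becomes -12*V + 320.
Solve -12*V + 320 = 284: V = (284 - 320) / -12 = 3.

V = 3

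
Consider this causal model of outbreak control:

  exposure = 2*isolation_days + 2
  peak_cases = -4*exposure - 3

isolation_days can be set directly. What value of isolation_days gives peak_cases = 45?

Substituting into the peak_cases equation gives peak_cases = -8*isolation_days - 11.
Solve -8*isolation_days - 11 = 45: isolation_days = (45 + 11) / -8 = -7.

isolation_days = -7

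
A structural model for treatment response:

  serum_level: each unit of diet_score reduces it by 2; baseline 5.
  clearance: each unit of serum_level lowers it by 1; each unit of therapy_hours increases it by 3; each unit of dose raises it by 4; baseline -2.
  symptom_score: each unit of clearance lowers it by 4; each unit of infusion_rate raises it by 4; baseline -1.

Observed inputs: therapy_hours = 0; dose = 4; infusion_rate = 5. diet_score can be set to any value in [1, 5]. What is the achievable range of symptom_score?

Substituting into the clearance equation gives clearance = 2*diet_score + 9.
Substituting into the symptom_score equation gives symptom_score = -8*diet_score - 17.
Linear in diet_score, so extremes are at the endpoints: diet_score = 1 gives symptom_score = -25; diet_score = 5 gives symptom_score = -57.

-57 to -25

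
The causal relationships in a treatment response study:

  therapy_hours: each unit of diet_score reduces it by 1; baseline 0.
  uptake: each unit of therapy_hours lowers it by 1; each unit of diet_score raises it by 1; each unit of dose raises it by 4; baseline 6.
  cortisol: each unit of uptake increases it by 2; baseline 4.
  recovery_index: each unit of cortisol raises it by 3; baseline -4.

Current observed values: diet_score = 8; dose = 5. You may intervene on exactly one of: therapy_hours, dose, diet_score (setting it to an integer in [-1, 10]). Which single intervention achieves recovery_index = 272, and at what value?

set diet_score = 9

Intervening on therapy_hours: recovery_index = -6*therapy_hours + 212. Reaching 272 requires therapy_hours = -10, outside [-1, 10].
Intervening on dose: recovery_index = 24*dose + 140. Reaching 272 requires dose = 11/2, not an integer.
Intervening on diet_score: with other inputs at their observed values, recovery_index = 12*diet_score + 164. Solving for 272 gives diet_score = 9, within [-1, 10].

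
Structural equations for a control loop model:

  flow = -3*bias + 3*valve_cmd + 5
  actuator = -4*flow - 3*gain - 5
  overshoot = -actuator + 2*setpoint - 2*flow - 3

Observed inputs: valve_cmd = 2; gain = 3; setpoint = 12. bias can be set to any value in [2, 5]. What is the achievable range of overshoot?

Substituting into the flow equation gives flow = -3*bias + 11.
Substituting into the actuator equation gives actuator = 12*bias - 58.
Substituting into the overshoot equation gives overshoot = -6*bias + 57.
Linear in bias, so extremes are at the endpoints: bias = 2 gives overshoot = 45; bias = 5 gives overshoot = 27.

27 to 45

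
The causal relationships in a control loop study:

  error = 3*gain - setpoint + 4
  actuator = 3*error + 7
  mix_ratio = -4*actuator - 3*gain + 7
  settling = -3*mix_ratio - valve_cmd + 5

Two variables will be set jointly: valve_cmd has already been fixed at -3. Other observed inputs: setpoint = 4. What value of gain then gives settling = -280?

gain = -3

With valve_cmd held at -3:
Substituting into the error equation gives error = 3*gain.
Substituting into the actuator equation gives actuator = 9*gain + 7.
Substituting into the mix_ratio equation gives mix_ratio = -39*gain - 21.
Substituting into the settling equation gives settling = 117*gain + 71.
Solve 117*gain + 71 = -280: gain = (-280 - 71) / 117 = -3.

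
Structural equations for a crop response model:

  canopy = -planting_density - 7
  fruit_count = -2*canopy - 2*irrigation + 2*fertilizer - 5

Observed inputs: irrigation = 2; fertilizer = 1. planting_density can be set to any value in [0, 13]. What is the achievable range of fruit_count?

Substituting into the fruit_count equation gives fruit_count = 2*planting_density + 7.
Linear in planting_density, so extremes are at the endpoints: planting_density = 0 gives fruit_count = 7; planting_density = 13 gives fruit_count = 33.

7 to 33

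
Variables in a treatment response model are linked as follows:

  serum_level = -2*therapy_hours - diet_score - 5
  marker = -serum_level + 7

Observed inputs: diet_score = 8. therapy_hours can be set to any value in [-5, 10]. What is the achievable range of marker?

10 to 40

Substituting into the serum_level equation gives serum_level = -2*therapy_hours - 13.
So marker = 2*therapy_hours + 20.
Linear in therapy_hours, so extremes are at the endpoints: therapy_hours = -5 gives marker = 10; therapy_hours = 10 gives marker = 40.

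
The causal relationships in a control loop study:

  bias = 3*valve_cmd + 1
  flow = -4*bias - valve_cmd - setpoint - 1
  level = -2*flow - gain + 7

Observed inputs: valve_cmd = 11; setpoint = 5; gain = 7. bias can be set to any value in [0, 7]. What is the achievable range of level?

34 to 90

Intervening on bias fixes its value directly, overriding its dependence on valve_cmd.
Substituting into the flow equation gives flow = -4*bias - 17.
So level = 8*bias + 34.
Linear in bias, so extremes are at the endpoints: bias = 0 gives level = 34; bias = 7 gives level = 90.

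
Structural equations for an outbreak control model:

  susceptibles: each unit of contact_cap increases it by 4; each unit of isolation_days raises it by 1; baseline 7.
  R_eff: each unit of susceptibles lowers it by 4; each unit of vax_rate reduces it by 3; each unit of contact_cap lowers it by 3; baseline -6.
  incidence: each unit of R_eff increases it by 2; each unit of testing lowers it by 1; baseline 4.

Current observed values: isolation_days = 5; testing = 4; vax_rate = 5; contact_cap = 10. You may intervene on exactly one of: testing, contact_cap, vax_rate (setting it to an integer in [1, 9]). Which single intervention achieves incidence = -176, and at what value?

Intervening on testing: incidence = -testing - 514. Reaching -176 requires testing = -338, outside [1, 9].
Intervening on contact_cap: with other inputs at their observed values, incidence = -38*contact_cap - 138. Solving for -176 gives contact_cap = 1, within [1, 9].
Intervening on vax_rate: incidence = -6*vax_rate - 488. Reaching -176 requires vax_rate = -52, outside [1, 9].

set contact_cap = 1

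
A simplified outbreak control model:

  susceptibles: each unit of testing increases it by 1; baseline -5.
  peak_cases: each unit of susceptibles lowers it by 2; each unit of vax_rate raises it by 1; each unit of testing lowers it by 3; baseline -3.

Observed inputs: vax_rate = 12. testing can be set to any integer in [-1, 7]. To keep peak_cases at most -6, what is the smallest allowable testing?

testing = 5

Substituting into the peak_cases equation gives peak_cases = -5*testing + 19.
Require -5*testing + 19 ≤ -6, so testing ≥ 5.
The smallest integer in [-1, 7] satisfying this is 5.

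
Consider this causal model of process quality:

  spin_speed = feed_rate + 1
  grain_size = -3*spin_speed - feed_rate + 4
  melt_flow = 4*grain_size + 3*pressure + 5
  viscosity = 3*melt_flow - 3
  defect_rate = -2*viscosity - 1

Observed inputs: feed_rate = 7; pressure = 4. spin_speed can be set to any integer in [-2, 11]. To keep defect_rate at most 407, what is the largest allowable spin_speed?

spin_speed = 6

Intervening on spin_speed fixes its value directly, overriding its dependence on feed_rate.
Substituting into the grain_size equation gives grain_size = -3*spin_speed - 3.
So melt_flow = -12*spin_speed + 5.
Substituting into the viscosity equation gives viscosity = -36*spin_speed + 12.
So defect_rate = 72*spin_speed - 25.
Require 72*spin_speed - 25 ≤ 407, so spin_speed ≤ 6.
The largest integer in [-2, 11] satisfying this is 6.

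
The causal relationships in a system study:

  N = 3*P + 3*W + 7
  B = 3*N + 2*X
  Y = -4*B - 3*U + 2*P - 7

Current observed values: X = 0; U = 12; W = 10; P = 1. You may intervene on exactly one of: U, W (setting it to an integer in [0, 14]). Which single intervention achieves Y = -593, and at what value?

set W = 12

Intervening on U: Y = -3*U - 485. Reaching -593 requires U = 36, outside [0, 14].
Intervening on W: with other inputs at their observed values, Y = -36*W - 161. Solving for -593 gives W = 12, within [0, 14].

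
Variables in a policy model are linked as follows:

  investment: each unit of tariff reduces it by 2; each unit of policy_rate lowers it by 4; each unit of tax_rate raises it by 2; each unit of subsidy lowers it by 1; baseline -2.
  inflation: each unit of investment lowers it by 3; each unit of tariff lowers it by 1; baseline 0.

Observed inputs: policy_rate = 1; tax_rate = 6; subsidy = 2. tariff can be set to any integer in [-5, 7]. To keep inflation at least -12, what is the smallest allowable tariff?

Substituting into the investment equation gives investment = -2*tariff + 4.
So inflation = 5*tariff - 12.
Require 5*tariff - 12 ≥ -12, so tariff ≥ 0.
The smallest integer in [-5, 7] satisfying this is 0.

tariff = 0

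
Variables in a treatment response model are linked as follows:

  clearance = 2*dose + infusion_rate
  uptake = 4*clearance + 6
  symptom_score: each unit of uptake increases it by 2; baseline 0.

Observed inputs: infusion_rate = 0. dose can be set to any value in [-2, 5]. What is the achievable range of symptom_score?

Substituting into the clearance equation gives clearance = 2*dose.
Substituting into the uptake equation gives uptake = 8*dose + 6.
symptom_score becomes 16*dose + 12.
Linear in dose, so extremes are at the endpoints: dose = -2 gives symptom_score = -20; dose = 5 gives symptom_score = 92.

-20 to 92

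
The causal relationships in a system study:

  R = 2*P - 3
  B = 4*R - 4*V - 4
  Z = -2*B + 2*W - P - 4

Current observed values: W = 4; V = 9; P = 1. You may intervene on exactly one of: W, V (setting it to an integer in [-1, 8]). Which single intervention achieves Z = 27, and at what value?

Intervening on W: Z = 2*W + 83. Reaching 27 requires W = -28, outside [-1, 8].
Intervening on V: with other inputs at their observed values, Z = 8*V + 19. Solving for 27 gives V = 1, within [-1, 8].

set V = 1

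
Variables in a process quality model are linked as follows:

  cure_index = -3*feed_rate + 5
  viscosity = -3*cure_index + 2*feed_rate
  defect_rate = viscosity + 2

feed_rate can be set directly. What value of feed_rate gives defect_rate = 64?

feed_rate = 7

Substituting into the viscosity equation gives viscosity = 11*feed_rate - 15.
Substituting into the defect_rate equation gives defect_rate = 11*feed_rate - 13.
Solve 11*feed_rate - 13 = 64: feed_rate = (64 + 13) / 11 = 7.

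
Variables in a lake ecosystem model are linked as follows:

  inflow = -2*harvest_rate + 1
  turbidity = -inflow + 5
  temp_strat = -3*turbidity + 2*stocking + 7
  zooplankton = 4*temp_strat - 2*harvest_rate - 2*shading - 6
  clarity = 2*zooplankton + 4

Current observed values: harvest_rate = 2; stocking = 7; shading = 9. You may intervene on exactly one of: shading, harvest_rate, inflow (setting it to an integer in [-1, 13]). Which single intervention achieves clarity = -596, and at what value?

set harvest_rate = 12

Intervening on shading: clarity = -4*shading - 40. Reaching -596 requires shading = 139, outside [-1, 13].
Intervening on harvest_rate: with other inputs at their observed values, clarity = -52*harvest_rate + 28. Solving for -596 gives harvest_rate = 12, within [-1, 13].
Intervening on inflow: clarity = 24*inflow - 4. Reaching -596 requires inflow = -74/3, not an integer.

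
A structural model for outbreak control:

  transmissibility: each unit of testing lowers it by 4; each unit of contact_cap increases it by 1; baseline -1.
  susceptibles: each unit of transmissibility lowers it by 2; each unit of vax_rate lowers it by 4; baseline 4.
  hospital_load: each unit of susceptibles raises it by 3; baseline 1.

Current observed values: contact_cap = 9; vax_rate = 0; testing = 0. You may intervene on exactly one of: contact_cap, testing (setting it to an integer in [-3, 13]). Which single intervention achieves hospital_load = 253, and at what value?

Intervening on contact_cap: hospital_load = -6*contact_cap + 19. Reaching 253 requires contact_cap = -39, outside [-3, 13].
Intervening on testing: with other inputs at their observed values, hospital_load = 24*testing - 35. Solving for 253 gives testing = 12, within [-3, 13].

set testing = 12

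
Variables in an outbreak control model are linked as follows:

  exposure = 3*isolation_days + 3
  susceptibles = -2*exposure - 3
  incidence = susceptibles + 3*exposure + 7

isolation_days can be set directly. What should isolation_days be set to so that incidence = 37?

Substituting into the susceptibles equation gives susceptibles = -6*isolation_days - 9.
Substituting into the incidence equation gives incidence = 3*isolation_days + 7.
Solve 3*isolation_days + 7 = 37: isolation_days = (37 - 7) / 3 = 10.

isolation_days = 10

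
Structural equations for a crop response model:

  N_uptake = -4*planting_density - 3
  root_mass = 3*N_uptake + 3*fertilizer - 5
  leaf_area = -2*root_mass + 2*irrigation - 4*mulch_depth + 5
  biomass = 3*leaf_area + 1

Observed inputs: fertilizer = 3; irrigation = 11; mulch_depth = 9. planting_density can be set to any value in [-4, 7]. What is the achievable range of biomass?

-284 to 508

Substituting into the root_mass equation gives root_mass = -12*planting_density - 5.
Substituting into the leaf_area equation gives leaf_area = 24*planting_density + 1.
Substituting into the biomass equation gives biomass = 72*planting_density + 4.
Linear in planting_density, so extremes are at the endpoints: planting_density = -4 gives biomass = -284; planting_density = 7 gives biomass = 508.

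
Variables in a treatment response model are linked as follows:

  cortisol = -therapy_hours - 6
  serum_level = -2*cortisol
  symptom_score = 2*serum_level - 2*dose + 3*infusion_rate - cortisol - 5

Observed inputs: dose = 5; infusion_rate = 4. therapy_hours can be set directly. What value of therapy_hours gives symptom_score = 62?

Substituting into the serum_level equation gives serum_level = 2*therapy_hours + 12.
Substituting into the symptom_score equation gives symptom_score = 5*therapy_hours + 27.
Solve 5*therapy_hours + 27 = 62: therapy_hours = (62 - 27) / 5 = 7.

therapy_hours = 7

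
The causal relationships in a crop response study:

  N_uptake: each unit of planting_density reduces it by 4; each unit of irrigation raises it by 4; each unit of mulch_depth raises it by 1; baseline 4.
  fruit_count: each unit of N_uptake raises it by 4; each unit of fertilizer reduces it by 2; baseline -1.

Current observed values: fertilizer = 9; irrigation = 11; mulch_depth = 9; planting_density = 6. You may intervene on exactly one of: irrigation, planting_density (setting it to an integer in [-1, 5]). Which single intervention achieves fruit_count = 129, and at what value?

set planting_density = 5

Intervening on irrigation: fruit_count = 16*irrigation - 63. Reaching 129 requires irrigation = 12, outside [-1, 5].
Intervening on planting_density: with other inputs at their observed values, fruit_count = -16*planting_density + 209. Solving for 129 gives planting_density = 5, within [-1, 5].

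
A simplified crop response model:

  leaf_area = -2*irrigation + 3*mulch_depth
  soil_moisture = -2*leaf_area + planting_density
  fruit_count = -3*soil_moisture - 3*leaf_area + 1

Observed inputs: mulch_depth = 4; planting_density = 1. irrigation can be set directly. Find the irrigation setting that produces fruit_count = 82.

irrigation = -8

Substituting into the leaf_area equation gives leaf_area = -2*irrigation + 12.
Substituting into the soil_moisture equation gives soil_moisture = 4*irrigation - 23.
Substituting into the fruit_count equation gives fruit_count = -6*irrigation + 34.
Solve -6*irrigation + 34 = 82: irrigation = (82 - 34) / -6 = -8.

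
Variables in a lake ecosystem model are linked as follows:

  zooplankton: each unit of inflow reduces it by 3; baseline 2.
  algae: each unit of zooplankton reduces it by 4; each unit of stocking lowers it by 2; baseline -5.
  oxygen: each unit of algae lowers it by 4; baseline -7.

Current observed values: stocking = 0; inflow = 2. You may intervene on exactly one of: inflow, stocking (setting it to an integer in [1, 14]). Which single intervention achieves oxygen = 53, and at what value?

set stocking = 13

Intervening on inflow: oxygen = -48*inflow + 45. Reaching 53 requires inflow = -1/6, not an integer.
Intervening on stocking: with other inputs at their observed values, oxygen = 8*stocking - 51. Solving for 53 gives stocking = 13, within [1, 14].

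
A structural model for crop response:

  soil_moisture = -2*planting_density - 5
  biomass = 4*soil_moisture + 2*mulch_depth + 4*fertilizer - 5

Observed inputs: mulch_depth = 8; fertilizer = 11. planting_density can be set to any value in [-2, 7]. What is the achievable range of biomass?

-21 to 51

Substituting into the biomass equation gives biomass = -8*planting_density + 35.
Linear in planting_density, so extremes are at the endpoints: planting_density = -2 gives biomass = 51; planting_density = 7 gives biomass = -21.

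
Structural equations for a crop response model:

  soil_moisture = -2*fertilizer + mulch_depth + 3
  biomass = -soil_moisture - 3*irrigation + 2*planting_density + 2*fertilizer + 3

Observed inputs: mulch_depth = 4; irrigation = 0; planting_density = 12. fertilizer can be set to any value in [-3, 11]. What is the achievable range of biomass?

8 to 64

Substituting into the soil_moisture equation gives soil_moisture = -2*fertilizer + 7.
biomass becomes 4*fertilizer + 20.
Linear in fertilizer, so extremes are at the endpoints: fertilizer = -3 gives biomass = 8; fertilizer = 11 gives biomass = 64.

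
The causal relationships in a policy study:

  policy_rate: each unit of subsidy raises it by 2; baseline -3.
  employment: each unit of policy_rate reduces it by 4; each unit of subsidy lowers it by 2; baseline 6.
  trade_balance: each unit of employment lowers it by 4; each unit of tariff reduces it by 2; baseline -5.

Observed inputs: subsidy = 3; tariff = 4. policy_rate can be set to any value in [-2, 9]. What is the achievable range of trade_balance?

Intervening on policy_rate fixes its value directly, overriding its dependence on subsidy.
Substituting into the employment equation gives employment = -4*policy_rate.
trade_balance becomes 16*policy_rate - 13.
Linear in policy_rate, so extremes are at the endpoints: policy_rate = -2 gives trade_balance = -45; policy_rate = 9 gives trade_balance = 131.

-45 to 131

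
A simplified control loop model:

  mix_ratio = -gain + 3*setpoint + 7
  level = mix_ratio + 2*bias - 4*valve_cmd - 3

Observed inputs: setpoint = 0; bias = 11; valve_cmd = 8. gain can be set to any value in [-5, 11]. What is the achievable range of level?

Substituting into the mix_ratio equation gives mix_ratio = -gain + 7.
level becomes -gain - 6.
Linear in gain, so extremes are at the endpoints: gain = -5 gives level = -1; gain = 11 gives level = -17.

-17 to -1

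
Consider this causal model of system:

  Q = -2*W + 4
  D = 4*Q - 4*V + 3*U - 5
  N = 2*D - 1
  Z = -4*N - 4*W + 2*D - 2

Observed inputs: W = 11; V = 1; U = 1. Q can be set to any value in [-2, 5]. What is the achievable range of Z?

Intervening on Q fixes its value directly, overriding its dependence on W.
Substituting into the D equation gives D = 4*Q - 6.
So N = 8*Q - 13.
Z becomes -24*Q - 6.
Linear in Q, so extremes are at the endpoints: Q = -2 gives Z = 42; Q = 5 gives Z = -126.

-126 to 42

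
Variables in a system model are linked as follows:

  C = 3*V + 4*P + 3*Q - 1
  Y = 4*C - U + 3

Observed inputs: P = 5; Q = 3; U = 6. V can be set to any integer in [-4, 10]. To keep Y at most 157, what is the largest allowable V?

Substituting into the C equation gives C = 3*V + 28.
Substituting into the Y equation gives Y = 12*V + 109.
Require 12*V + 109 ≤ 157, so V ≤ 4.
The largest integer in [-4, 10] satisfying this is 4.

V = 4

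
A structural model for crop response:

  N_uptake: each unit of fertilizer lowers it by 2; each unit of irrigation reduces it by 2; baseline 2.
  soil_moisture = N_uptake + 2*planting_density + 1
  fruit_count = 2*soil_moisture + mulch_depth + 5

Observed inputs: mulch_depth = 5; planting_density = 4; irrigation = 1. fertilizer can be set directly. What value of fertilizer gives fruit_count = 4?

fertilizer = 6

Substituting into the N_uptake equation gives N_uptake = -2*fertilizer.
Substituting into the soil_moisture equation gives soil_moisture = -2*fertilizer + 9.
Substituting into the fruit_count equation gives fruit_count = -4*fertilizer + 28.
Solve -4*fertilizer + 28 = 4: fertilizer = (4 - 28) / -4 = 6.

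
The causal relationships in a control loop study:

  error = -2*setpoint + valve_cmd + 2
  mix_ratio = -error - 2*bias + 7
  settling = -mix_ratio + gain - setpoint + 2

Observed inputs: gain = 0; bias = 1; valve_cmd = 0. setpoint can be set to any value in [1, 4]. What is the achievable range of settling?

-13 to -4

Substituting into the error equation gives error = -2*setpoint + 2.
This gives mix_ratio = 2*setpoint + 3.
So settling = -3*setpoint - 1.
Linear in setpoint, so extremes are at the endpoints: setpoint = 1 gives settling = -4; setpoint = 4 gives settling = -13.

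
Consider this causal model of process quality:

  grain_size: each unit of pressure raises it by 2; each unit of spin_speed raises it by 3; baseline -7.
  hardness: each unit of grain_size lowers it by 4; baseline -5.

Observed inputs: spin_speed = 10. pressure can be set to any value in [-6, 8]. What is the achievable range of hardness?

Substituting into the grain_size equation gives grain_size = 2*pressure + 23.
Substituting into the hardness equation gives hardness = -8*pressure - 97.
Linear in pressure, so extremes are at the endpoints: pressure = -6 gives hardness = -49; pressure = 8 gives hardness = -161.

-161 to -49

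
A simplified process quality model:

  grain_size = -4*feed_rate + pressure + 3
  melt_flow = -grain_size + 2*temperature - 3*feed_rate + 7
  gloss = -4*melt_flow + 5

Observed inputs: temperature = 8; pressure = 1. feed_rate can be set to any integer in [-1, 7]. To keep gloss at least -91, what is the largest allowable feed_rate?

Substituting into the grain_size equation gives grain_size = -4*feed_rate + 4.
So melt_flow = feed_rate + 19.
Substituting into the gloss equation gives gloss = -4*feed_rate - 71.
Require -4*feed_rate - 71 ≥ -91, so feed_rate ≤ 5.
The largest integer in [-1, 7] satisfying this is 5.

feed_rate = 5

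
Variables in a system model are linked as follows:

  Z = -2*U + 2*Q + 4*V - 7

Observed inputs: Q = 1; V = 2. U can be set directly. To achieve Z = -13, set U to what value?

Substituting into the Z equation gives Z = -2*U + 3.
Solve -2*U + 3 = -13: U = (-13 - 3) / -2 = 8.

U = 8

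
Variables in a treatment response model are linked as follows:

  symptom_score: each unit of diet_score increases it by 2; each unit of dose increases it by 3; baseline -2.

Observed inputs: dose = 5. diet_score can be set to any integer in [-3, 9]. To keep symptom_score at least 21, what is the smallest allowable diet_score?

Substituting into the symptom_score equation gives symptom_score = 2*diet_score + 13.
Require 2*diet_score + 13 ≥ 21, so diet_score ≥ 4.
The smallest integer in [-3, 9] satisfying this is 4.

diet_score = 4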